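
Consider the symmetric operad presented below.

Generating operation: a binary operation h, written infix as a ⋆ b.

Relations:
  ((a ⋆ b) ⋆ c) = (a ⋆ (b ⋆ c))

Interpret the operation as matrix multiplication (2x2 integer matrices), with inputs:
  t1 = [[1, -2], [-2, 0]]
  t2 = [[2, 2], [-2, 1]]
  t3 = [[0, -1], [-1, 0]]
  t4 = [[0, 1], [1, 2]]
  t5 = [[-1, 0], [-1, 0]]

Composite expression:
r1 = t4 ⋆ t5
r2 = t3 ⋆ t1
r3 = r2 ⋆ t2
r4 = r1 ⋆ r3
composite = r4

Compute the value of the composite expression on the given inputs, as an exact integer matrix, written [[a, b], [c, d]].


[[-4, -4], [-12, -12]]

(t4 ⋆ t5) = [[-1, 0], [-3, 0]]
(t3 ⋆ t1) = [[2, 0], [-1, 2]]
((t3 ⋆ t1) ⋆ t2) = [[4, 4], [-6, 0]]
((t4 ⋆ t5) ⋆ ((t3 ⋆ t1) ⋆ t2)) = [[-4, -4], [-12, -12]]


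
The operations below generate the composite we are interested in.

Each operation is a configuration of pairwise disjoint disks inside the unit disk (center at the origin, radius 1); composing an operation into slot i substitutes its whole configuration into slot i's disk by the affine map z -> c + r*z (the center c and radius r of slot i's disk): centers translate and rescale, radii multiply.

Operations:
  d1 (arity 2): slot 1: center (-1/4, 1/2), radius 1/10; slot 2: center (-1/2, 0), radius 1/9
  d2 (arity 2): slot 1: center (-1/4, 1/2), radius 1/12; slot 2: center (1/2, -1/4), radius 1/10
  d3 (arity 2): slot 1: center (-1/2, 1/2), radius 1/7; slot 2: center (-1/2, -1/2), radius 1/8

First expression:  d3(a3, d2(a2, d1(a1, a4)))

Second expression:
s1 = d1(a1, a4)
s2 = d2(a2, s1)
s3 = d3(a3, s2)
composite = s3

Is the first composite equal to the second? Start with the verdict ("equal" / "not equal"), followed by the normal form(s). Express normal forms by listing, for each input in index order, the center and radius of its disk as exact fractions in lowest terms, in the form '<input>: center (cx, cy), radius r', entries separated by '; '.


The first composite normalizes to a1: center (-141/320, -21/40), radius 1/800; a2: center (-17/32, -7/16), radius 1/96; a3: center (-1/2, 1/2), radius 1/7; a4: center (-71/160, -17/32), radius 1/720
The second composite normalizes to a1: center (-141/320, -21/40), radius 1/800; a2: center (-17/32, -7/16), radius 1/96; a3: center (-1/2, 1/2), radius 1/7; a4: center (-71/160, -17/32), radius 1/720
The normal forms match — equal.

equal; both compose to a1: center (-141/320, -21/40), radius 1/800; a2: center (-17/32, -7/16), radius 1/96; a3: center (-1/2, 1/2), radius 1/7; a4: center (-71/160, -17/32), radius 1/720


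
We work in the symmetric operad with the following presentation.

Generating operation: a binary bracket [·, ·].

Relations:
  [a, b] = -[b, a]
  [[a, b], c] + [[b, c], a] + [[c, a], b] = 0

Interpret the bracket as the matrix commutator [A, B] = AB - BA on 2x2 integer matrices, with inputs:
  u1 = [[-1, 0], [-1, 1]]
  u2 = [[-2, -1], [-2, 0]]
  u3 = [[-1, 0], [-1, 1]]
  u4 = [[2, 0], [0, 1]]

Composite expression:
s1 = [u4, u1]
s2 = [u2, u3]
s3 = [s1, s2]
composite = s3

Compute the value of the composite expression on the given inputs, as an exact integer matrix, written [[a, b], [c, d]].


[[2, 0], [2, -2]]

[u4, u1] = [[0, 0], [1, 0]]
[u2, u3] = [[1, -2], [2, -1]]
[[u4, u1], [u2, u3]] = [[2, 0], [2, -2]]


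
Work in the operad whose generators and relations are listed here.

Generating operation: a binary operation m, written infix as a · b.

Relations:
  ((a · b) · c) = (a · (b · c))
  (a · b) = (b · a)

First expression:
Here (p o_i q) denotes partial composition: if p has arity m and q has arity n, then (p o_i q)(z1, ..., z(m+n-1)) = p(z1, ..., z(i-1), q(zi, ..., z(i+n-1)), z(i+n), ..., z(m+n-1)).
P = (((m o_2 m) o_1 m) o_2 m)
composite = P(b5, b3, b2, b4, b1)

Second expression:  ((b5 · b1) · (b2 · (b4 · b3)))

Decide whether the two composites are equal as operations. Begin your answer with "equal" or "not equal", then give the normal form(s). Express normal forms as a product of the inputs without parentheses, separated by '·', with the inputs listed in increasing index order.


The first expression, normalized: b1 · b2 · b3 · b4 · b5
The second expression, normalized: b1 · b2 · b3 · b4 · b5
Identical normal forms: equal.

equal; both compose to b1 · b2 · b3 · b4 · b5


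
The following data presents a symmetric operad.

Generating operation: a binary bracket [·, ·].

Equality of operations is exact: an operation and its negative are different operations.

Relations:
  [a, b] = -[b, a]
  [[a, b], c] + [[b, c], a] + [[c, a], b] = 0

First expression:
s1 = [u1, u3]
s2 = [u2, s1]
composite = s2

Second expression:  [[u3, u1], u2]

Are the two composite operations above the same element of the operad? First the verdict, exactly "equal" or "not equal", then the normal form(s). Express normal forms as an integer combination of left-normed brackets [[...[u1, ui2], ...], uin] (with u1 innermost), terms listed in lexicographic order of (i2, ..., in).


equal; both compose to -[[u1, u3], u2]

In normal form, the first expression is -[[u1, u3], u2]
In normal form, the second expression is -[[u1, u3], u2]
The normal forms match — equal.


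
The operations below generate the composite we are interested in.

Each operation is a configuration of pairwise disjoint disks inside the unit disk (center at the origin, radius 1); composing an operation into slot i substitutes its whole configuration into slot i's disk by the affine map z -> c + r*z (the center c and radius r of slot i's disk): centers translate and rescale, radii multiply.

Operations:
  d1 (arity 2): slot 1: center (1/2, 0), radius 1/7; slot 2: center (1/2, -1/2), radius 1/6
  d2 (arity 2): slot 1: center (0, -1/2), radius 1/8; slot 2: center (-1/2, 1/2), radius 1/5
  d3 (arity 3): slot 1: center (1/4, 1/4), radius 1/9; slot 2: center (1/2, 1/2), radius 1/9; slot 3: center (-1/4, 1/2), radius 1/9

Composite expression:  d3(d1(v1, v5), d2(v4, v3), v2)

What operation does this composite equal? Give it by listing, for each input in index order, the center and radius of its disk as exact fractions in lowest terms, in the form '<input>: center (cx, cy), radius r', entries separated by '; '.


Nesting under d3 composes maps z -> c + r*z down each v-path.
for v1, the 2-step affine chain lands on center (11/36, 1/4), radius 1/63
for v5, the 2-step affine chain lands on center (11/36, 7/36), radius 1/54
for v4, the 2-step affine chain lands on center (1/2, 4/9), radius 1/72
for v3, the 2-step affine chain lands on center (4/9, 5/9), radius 1/45
for v2, the 1-step affine chain lands on center (-1/4, 1/2), radius 1/9

v1: center (11/36, 1/4), radius 1/63; v2: center (-1/4, 1/2), radius 1/9; v3: center (4/9, 5/9), radius 1/45; v4: center (1/2, 4/9), radius 1/72; v5: center (11/36, 7/36), radius 1/54


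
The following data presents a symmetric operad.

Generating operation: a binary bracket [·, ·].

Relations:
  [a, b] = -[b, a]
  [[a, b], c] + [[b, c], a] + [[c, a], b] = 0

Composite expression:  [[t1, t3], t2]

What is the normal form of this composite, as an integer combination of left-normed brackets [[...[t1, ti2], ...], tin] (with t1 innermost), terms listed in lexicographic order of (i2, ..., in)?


[[t1, t3], t2]

Skip Jacobi rewriting: expand, keep t1-initial words, read off terms.
Composite bracket: [[t1, t3], t2]
Each bracket splits as ab - ba, giving 4 signed words (2^2 = 4).
Coefficients come from the t1-initial words:
  sign of t1t3t2 is +1, so it contributes +[[t1, t3], t2]


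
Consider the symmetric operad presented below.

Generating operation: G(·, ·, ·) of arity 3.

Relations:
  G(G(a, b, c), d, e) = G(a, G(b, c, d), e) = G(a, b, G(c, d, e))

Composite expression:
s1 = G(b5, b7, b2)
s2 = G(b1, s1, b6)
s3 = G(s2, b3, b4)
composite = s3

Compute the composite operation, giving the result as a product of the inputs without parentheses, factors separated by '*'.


b1 * b5 * b7 * b2 * b6 * b3 * b4

Key point: G is associative — brackets drop, the b-order remains.
G(b5, b7, b2) flattens to b5 * b7 * b2
G(b1, G(b5, b7, b2), b6) flattens to b1 * b5 * b7 * b2 * b6
G(G(b1, G(b5, b7, b2), b6), b3, b4) flattens to b1 * b5 * b7 * b2 * b6 * b3 * b4


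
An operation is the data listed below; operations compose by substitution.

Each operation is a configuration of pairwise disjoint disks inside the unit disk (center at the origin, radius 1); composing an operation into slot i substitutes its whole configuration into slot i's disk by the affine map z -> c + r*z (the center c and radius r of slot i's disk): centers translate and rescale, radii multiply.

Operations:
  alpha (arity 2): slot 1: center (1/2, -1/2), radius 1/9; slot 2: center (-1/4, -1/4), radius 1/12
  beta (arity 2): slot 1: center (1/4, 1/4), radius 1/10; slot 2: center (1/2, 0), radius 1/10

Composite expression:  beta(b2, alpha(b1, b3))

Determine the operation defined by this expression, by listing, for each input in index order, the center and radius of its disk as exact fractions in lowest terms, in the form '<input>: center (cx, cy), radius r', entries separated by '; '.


b1: center (11/20, -1/20), radius 1/90; b2: center (1/4, 1/4), radius 1/10; b3: center (19/40, -1/40), radius 1/120


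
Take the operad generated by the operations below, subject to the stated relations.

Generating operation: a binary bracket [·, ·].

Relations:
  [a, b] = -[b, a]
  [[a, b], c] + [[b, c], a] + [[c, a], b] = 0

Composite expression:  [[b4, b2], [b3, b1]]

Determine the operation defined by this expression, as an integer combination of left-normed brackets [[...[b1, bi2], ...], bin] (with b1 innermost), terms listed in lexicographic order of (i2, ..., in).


-[[[b1, b3], b2], b4] + [[[b1, b3], b4], b2]

Skip Jacobi rewriting: expand, keep b1-initial words, read off terms.
Composite bracket: [[b4, b2], [b3, b1]]
Each bracket splits as ab - ba, giving 8 signed words (2^3 = 8).
The b1-initial words carry the normal form:
  word b1b3b2b4 has sign -1, contributing -[[[b1, b3], b2], b4]
  word b1b3b4b2 has sign +1, contributing +[[[b1, b3], b4], b2]


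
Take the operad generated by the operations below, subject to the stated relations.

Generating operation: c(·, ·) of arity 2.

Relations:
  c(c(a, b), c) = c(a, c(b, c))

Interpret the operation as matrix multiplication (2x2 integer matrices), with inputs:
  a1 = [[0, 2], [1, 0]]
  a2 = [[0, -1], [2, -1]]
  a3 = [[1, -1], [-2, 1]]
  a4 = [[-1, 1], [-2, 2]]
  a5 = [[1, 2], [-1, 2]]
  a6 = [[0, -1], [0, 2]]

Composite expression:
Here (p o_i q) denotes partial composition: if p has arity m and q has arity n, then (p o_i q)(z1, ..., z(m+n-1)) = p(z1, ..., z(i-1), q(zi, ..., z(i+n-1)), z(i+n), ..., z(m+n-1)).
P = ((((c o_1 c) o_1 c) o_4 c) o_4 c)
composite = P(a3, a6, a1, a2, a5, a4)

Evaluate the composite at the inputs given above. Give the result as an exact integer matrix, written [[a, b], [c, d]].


[[-9, 9], [12, -12]]


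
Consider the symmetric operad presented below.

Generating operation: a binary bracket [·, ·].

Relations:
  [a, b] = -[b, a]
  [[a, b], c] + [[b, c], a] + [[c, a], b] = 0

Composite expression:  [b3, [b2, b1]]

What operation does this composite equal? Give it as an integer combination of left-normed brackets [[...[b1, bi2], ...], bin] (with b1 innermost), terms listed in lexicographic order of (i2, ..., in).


[[b1, b2], b3]

Antisymmetry and Jacobi reduce to b1-anchored left-normed brackets.
Composite bracket: [b3, [b2, b1]]
Applying ab - ba throughout gives 4 signed words (2^2 = 4).
Words beginning with b1 determine it all:
  word b1b2b3 has sign +1, contributing +[[b1, b2], b3]


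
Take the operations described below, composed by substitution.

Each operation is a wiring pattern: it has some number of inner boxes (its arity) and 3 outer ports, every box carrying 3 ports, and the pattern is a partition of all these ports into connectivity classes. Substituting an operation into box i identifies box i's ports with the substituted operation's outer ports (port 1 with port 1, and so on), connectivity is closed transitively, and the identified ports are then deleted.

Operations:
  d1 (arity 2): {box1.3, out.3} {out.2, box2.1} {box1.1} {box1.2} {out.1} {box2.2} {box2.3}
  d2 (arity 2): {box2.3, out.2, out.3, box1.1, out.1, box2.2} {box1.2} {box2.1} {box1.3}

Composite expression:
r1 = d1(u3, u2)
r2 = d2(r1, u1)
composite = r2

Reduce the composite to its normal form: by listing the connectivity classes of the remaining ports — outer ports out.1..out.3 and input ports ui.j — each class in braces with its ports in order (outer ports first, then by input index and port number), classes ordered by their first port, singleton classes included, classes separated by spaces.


{out.1, out.2, out.3, u1.2, u1.3} {u1.1} {u2.1} {u2.2} {u2.3} {u3.1} {u3.2} {u3.3}

Substituting into d2 glues patterns; closure does the rest.
d1 over (u3, u2) gives {out.1} {out.2, u2.1} {out.3, u3.3} {u2.2} {u2.3} {u3.1} {u3.2}, out.j being that stage's outer ports
d2 over (u3, u2, u1) gives {out.1, out.2, out.3, u1.2, u1.3} {u1.1} {u2.1} {u2.2} {u2.3} {u3.1} {u3.2} {u3.3}, out.j being that stage's outer ports


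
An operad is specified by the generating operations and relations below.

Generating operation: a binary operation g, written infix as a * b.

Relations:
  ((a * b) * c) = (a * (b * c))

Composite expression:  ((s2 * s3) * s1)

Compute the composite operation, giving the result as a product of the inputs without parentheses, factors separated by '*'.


s2 * s3 * s1

Every regrouping of g is equal, so read the s-inputs in written order.
(s2 * s3) unparenthesizes to s2 * s3
((s2 * s3) * s1) unparenthesizes to s2 * s3 * s1


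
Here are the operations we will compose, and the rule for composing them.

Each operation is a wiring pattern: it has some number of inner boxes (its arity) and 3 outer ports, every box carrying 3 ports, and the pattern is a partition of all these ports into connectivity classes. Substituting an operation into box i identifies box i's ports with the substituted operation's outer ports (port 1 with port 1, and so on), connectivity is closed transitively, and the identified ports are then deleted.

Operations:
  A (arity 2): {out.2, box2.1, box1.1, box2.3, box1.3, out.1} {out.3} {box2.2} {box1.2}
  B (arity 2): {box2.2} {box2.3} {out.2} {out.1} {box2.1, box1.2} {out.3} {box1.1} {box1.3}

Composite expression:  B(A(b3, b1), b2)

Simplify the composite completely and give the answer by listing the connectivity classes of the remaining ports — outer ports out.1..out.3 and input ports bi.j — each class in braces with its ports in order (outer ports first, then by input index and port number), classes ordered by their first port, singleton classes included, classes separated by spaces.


{out.1} {out.2} {out.3} {b1.1, b1.3, b2.1, b3.1, b3.3} {b1.2} {b2.2} {b2.3} {b3.2}

Two ports join when wires chain via B-identified ports.
after A, the pattern on (b3, b1) reads {out.1, out.2, b1.1, b1.3, b3.1, b3.3} {out.3} {b1.2} {b3.2} (out.j = its outer ports)
after B, the pattern on (b3, b1, b2) reads {out.1} {out.2} {out.3} {b1.1, b1.3, b2.1, b3.1, b3.3} {b1.2} {b2.2} {b2.3} {b3.2} (out.j = its outer ports)


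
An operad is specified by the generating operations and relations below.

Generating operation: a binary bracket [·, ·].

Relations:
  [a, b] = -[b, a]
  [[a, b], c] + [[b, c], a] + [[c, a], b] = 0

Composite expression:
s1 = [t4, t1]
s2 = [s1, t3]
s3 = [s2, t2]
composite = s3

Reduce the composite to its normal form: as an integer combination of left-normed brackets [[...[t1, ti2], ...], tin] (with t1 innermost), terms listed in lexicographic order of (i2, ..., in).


-[[[t1, t4], t3], t2]


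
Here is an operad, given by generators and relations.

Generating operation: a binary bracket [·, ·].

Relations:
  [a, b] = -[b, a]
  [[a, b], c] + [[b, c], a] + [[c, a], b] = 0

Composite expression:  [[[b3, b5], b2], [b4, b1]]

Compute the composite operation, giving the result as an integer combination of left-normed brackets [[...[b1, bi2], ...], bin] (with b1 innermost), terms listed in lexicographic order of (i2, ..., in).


-[[[[b1, b4], b2], b3], b5] + [[[[b1, b4], b2], b5], b3] + [[[[b1, b4], b3], b5], b2] - [[[[b1, b4], b5], b3], b2]

Skip Jacobi rewriting: expand, keep b1-initial words, read off terms.
Composite bracket: [[[b3, b5], b2], [b4, b1]]
The bracket unfolds into 16 signed words via [a, b] = ab - ba (2^4 = 16).
Keep just the words that open with b1:
  from b1b4b2b3b5, sign -1: term -[[[[b1, b4], b2], b3], b5]
  from b1b4b2b5b3, sign +1: term +[[[[b1, b4], b2], b5], b3]
  from b1b4b3b5b2, sign +1: term +[[[[b1, b4], b3], b5], b2]
  from b1b4b5b3b2, sign -1: term -[[[[b1, b4], b5], b3], b2]


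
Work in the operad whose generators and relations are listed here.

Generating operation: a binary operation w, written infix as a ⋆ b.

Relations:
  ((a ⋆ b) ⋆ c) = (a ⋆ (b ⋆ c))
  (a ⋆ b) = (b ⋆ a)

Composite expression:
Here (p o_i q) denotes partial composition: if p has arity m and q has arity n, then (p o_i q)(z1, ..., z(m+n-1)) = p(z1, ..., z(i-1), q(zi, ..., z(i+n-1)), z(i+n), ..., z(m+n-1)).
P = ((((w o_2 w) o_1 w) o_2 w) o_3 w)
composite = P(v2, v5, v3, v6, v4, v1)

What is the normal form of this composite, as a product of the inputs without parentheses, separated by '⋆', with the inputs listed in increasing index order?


Reordering under w is free, so list the v-inputs canonically.
(v3 ⋆ v6) collapses to v3 ⋆ v6
(v5 ⋆ (v3 ⋆ v6)) collapses to v5 ⋆ v3 ⋆ v6
(v2 ⋆ (v5 ⋆ (v3 ⋆ v6))) collapses to v2 ⋆ v5 ⋆ v3 ⋆ v6
(v4 ⋆ v1) collapses to v4 ⋆ v1
((v2 ⋆ (v5 ⋆ (v3 ⋆ v6))) ⋆ (v4 ⋆ v1)) collapses to v2 ⋆ v5 ⋆ v3 ⋆ v6 ⋆ v4 ⋆ v1
commutativity sorts the factors: v1 ⋆ v2 ⋆ v3 ⋆ v4 ⋆ v5 ⋆ v6

v1 ⋆ v2 ⋆ v3 ⋆ v4 ⋆ v5 ⋆ v6


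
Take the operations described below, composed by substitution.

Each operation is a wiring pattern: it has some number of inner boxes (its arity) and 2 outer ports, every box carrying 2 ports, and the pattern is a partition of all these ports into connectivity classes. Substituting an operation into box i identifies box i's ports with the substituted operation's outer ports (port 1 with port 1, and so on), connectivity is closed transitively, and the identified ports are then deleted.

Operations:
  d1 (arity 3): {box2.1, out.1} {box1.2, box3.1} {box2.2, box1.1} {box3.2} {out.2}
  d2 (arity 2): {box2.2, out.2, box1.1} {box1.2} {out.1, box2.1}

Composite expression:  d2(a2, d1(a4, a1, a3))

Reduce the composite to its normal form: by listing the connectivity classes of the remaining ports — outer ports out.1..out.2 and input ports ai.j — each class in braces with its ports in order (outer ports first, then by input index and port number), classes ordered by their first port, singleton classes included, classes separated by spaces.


Substituting into d2 glues patterns; closure does the rest.
d1 over (a4, a1, a3) gives {out.1, a1.1} {out.2} {a1.2, a4.1} {a3.1, a4.2} {a3.2}, out.j being that stage's outer ports
d2 over (a2, a4, a1, a3) gives {out.1, a1.1} {out.2, a2.1} {a1.2, a4.1} {a2.2} {a3.1, a4.2} {a3.2}, out.j being that stage's outer ports

{out.1, a1.1} {out.2, a2.1} {a1.2, a4.1} {a2.2} {a3.1, a4.2} {a3.2}


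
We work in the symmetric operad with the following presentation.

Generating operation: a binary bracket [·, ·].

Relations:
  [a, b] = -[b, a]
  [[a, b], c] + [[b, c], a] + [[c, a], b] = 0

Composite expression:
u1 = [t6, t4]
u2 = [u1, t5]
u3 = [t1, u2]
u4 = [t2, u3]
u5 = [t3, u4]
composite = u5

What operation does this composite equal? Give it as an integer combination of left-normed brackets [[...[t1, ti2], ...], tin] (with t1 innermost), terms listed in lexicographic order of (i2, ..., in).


Expand each bracket as ab - ba; the t1-initial words give the coefficients.
Composite bracket: [t3, [t2, [t1, [[t6, t4], t5]]]]
Full expansion: 32 signed words from ab - ba (2^5 = 32).
Words beginning with t1 determine it all:
  t1t4t6t5t2t3 (sign -1) contributes -[[[[[t1, t4], t6], t5], t2], t3]
  t1t5t4t6t2t3 (sign +1) contributes +[[[[[t1, t5], t4], t6], t2], t3]
  t1t5t6t4t2t3 (sign -1) contributes -[[[[[t1, t5], t6], t4], t2], t3]
  t1t6t4t5t2t3 (sign +1) contributes +[[[[[t1, t6], t4], t5], t2], t3]

-[[[[[t1, t4], t6], t5], t2], t3] + [[[[[t1, t5], t4], t6], t2], t3] - [[[[[t1, t5], t6], t4], t2], t3] + [[[[[t1, t6], t4], t5], t2], t3]


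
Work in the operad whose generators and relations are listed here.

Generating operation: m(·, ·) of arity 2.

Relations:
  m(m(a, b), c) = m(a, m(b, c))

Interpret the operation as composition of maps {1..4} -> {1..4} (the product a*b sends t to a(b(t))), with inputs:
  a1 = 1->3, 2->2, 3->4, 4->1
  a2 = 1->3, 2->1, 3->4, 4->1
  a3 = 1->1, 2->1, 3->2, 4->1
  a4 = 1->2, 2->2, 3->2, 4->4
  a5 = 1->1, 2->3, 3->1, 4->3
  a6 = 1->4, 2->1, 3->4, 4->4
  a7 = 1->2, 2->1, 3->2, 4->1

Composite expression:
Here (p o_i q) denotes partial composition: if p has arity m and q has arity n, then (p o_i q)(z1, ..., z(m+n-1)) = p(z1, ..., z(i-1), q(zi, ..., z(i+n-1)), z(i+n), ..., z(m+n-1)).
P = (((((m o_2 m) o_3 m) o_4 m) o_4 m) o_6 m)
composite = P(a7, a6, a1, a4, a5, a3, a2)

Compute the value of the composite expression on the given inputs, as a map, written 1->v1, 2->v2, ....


1->2, 2->2, 3->2, 4->2

m(a4, a5) = 1->2, 2->2, 3->2, 4->2
m(a3, a2) = 1->2, 2->1, 3->1, 4->1
m(m(a4, a5), m(a3, a2)) = 1->2, 2->2, 3->2, 4->2
m(a1, m(m(a4, a5), m(a3, a2))) = 1->2, 2->2, 3->2, 4->2
m(a6, m(a1, m(m(a4, a5), m(a3, a2)))) = 1->1, 2->1, 3->1, 4->1
m(a7, m(a6, m(a1, m(m(a4, a5), m(a3, a2))))) = 1->2, 2->2, 3->2, 4->2


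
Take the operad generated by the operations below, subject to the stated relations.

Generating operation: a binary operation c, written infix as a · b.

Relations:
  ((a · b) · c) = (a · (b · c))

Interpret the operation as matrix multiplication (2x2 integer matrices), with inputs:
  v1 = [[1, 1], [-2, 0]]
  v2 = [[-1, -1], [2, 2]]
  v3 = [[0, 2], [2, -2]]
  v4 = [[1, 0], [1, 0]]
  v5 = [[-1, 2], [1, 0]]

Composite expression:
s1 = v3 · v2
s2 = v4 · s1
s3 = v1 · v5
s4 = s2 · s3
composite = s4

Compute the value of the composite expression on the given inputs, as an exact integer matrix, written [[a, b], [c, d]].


[[8, -8], [8, -8]]


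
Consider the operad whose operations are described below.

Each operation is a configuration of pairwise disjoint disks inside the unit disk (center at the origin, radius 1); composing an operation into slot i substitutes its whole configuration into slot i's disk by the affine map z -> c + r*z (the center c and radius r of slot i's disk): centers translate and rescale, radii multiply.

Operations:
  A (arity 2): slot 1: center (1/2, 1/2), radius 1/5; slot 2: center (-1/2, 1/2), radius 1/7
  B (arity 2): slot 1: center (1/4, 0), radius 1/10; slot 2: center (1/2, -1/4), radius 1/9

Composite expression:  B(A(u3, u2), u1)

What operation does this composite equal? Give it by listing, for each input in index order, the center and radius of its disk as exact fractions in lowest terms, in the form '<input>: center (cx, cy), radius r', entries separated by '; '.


Follow each u-input down from B: c' goes to c + r*c', radius to r*r'.
for u3, the 2-step affine chain lands on center (3/10, 1/20), radius 1/50
for u2, the 2-step affine chain lands on center (1/5, 1/20), radius 1/70
for u1, the 1-step affine chain lands on center (1/2, -1/4), radius 1/9

u1: center (1/2, -1/4), radius 1/9; u2: center (1/5, 1/20), radius 1/70; u3: center (3/10, 1/20), radius 1/50


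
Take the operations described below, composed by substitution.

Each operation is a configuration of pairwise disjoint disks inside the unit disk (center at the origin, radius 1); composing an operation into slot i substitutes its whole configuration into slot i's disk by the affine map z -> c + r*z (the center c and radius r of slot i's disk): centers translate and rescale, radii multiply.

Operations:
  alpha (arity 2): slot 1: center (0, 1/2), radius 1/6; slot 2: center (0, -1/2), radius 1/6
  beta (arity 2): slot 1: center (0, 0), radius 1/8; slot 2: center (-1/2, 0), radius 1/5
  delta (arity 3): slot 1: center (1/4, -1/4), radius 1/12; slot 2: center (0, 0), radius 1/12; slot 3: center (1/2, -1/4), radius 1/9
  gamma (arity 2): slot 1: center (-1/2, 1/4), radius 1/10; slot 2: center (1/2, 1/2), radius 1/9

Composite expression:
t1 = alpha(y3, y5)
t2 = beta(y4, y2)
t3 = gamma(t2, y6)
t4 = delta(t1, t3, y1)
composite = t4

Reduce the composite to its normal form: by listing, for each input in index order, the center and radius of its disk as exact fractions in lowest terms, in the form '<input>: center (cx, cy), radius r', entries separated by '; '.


y1: center (1/2, -1/4), radius 1/9; y2: center (-11/240, 1/48), radius 1/600; y3: center (1/4, -5/24), radius 1/72; y4: center (-1/24, 1/48), radius 1/960; y5: center (1/4, -7/24), radius 1/72; y6: center (1/24, 1/24), radius 1/108

Below delta, radii multiply path by path; the y-disk centers shift.
for y3, the 2-step affine chain lands on center (1/4, -5/24), radius 1/72
for y5, the 2-step affine chain lands on center (1/4, -7/24), radius 1/72
for y4, the 3-step affine chain lands on center (-1/24, 1/48), radius 1/960
for y2, the 3-step affine chain lands on center (-11/240, 1/48), radius 1/600
for y6, the 2-step affine chain lands on center (1/24, 1/24), radius 1/108
for y1, the 1-step affine chain lands on center (1/2, -1/4), radius 1/9


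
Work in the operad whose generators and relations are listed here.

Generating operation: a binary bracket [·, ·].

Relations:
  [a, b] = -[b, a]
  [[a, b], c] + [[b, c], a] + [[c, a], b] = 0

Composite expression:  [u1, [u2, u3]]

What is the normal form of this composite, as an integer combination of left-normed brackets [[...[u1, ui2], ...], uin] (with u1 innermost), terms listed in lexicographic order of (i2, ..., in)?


Expand each bracket as ab - ba; the u1-initial words give the coefficients.
Composite bracket: [u1, [u2, u3]]
Applying ab - ba throughout gives 4 signed words (2^2 = 4).
Collect the words opening with u1:
  u1u2u3 (sign +1) contributes +[[u1, u2], u3]
  u1u3u2 (sign -1) contributes -[[u1, u3], u2]

[[u1, u2], u3] - [[u1, u3], u2]


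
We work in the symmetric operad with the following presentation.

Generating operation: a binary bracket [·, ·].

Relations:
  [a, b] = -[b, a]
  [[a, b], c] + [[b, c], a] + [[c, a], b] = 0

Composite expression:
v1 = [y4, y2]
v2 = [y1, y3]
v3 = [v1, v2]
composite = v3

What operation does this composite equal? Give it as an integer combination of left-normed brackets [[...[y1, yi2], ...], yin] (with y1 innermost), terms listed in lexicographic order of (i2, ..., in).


In the tensor algebra, words opening y1 carry the y1-anchored form.
Composite bracket: [[y4, y2], [y1, y3]]
The bracket unfolds into 8 signed words via [a, b] = ab - ba (2^3 = 8).
Keep just the words that open with y1:
  sign of y1y3y2y4 is +1, so it contributes +[[[y1, y3], y2], y4]
  sign of y1y3y4y2 is -1, so it contributes -[[[y1, y3], y4], y2]

[[[y1, y3], y2], y4] - [[[y1, y3], y4], y2]


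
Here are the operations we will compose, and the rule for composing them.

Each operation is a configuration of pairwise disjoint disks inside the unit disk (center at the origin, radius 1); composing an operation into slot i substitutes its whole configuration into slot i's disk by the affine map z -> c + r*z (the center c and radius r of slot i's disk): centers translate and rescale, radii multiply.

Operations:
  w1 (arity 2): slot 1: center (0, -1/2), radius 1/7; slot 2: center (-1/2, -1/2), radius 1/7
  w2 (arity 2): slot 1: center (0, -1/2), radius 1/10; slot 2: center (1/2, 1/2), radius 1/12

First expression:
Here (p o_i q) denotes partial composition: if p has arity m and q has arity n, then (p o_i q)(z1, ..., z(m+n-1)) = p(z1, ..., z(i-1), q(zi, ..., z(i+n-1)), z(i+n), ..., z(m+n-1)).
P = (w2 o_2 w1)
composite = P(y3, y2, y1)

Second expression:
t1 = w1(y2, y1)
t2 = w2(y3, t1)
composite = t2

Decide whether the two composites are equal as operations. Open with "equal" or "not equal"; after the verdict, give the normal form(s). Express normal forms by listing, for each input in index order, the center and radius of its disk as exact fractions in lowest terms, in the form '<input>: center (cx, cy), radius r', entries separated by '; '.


equal: each reduces to y1: center (11/24, 11/24), radius 1/84; y2: center (1/2, 11/24), radius 1/84; y3: center (0, -1/2), radius 1/10

The first expression, normalized: y1: center (11/24, 11/24), radius 1/84; y2: center (1/2, 11/24), radius 1/84; y3: center (0, -1/2), radius 1/10
The second expression, normalized: y1: center (11/24, 11/24), radius 1/84; y2: center (1/2, 11/24), radius 1/84; y3: center (0, -1/2), radius 1/10
Both agree, so they are equal.


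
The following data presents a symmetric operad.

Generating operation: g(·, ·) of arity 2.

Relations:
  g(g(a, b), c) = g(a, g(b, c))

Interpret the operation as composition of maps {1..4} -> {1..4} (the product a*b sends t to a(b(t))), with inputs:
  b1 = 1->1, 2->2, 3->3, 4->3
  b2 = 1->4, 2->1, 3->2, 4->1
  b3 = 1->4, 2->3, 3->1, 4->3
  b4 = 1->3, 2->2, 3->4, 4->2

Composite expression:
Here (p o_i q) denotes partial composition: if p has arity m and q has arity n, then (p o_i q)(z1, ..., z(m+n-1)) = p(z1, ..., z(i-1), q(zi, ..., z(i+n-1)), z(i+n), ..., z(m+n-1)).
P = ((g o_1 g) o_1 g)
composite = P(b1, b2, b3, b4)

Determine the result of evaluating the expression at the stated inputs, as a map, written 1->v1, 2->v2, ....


1->3, 2->2, 3->2, 4->2


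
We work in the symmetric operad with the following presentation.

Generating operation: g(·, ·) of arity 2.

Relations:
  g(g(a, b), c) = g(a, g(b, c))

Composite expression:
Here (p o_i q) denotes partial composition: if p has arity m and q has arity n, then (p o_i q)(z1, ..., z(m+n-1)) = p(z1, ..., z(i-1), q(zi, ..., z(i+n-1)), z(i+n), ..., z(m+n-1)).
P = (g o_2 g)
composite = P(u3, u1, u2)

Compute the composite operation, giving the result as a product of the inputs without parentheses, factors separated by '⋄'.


u3 ⋄ u1 ⋄ u2

Key point: g is associative — brackets drop, the u-order remains.
g(u1, u2) spells out as u1 ⋄ u2
g(u3, g(u1, u2)) spells out as u3 ⋄ u1 ⋄ u2


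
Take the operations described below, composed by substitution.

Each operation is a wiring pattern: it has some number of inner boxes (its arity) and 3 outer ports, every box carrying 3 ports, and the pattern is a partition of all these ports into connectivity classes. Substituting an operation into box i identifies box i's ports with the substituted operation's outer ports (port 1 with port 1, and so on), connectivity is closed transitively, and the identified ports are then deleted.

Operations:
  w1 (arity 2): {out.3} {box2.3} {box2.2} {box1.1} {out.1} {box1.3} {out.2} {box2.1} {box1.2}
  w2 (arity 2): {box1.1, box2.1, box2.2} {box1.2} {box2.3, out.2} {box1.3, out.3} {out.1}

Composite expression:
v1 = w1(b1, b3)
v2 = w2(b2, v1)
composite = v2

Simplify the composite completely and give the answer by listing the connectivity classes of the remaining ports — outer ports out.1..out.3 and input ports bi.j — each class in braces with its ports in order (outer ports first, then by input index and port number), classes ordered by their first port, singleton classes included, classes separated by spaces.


{out.1} {out.2} {out.3, b2.3} {b1.1} {b1.2} {b1.3} {b2.1} {b2.2} {b3.1} {b3.2} {b3.3}

Treat the ports identified at w2 as solder joints: merge, then drop.
stage w1: inputs (b1, b3), connectivity {out.1} {out.2} {out.3} {b1.1} {b1.2} {b1.3} {b3.1} {b3.2} {b3.3}, out.j its boundary
stage w2: inputs (b2, b1, b3), connectivity {out.1} {out.2} {out.3, b2.3} {b1.1} {b1.2} {b1.3} {b2.1} {b2.2} {b3.1} {b3.2} {b3.3}, out.j its boundary


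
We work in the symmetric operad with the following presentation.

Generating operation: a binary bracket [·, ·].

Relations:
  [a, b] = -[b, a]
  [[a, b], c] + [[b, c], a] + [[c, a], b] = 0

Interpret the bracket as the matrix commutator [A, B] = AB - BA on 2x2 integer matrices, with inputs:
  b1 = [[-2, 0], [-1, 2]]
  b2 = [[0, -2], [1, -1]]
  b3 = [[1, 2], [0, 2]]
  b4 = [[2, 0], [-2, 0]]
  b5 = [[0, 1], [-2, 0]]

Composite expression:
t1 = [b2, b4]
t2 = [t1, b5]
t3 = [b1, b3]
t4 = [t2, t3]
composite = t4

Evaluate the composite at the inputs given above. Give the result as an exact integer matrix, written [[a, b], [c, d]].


[b2, b4] = [[4, 4], [4, -4]]
[[b2, b4], b5] = [[-12, 8], [16, 12]]
[b1, b3] = [[2, -8], [1, -2]]
[[[b2, b4], b5], [b1, b3]] = [[136, 160], [88, -136]]

[[136, 160], [88, -136]]


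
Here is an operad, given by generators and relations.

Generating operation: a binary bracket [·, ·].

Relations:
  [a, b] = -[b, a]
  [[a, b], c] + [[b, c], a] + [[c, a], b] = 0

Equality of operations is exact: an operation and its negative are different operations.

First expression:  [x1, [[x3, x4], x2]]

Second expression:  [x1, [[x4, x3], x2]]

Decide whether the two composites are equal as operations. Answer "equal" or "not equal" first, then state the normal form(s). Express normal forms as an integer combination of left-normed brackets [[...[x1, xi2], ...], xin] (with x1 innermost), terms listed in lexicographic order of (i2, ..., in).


not equal; first: -[[[x1, x2], x3], x4] + [[[x1, x2], x4], x3] + [[[x1, x3], x4], x2] - [[[x1, x4], x3], x2]; second: [[[x1, x2], x3], x4] - [[[x1, x2], x4], x3] - [[[x1, x3], x4], x2] + [[[x1, x4], x3], x2]


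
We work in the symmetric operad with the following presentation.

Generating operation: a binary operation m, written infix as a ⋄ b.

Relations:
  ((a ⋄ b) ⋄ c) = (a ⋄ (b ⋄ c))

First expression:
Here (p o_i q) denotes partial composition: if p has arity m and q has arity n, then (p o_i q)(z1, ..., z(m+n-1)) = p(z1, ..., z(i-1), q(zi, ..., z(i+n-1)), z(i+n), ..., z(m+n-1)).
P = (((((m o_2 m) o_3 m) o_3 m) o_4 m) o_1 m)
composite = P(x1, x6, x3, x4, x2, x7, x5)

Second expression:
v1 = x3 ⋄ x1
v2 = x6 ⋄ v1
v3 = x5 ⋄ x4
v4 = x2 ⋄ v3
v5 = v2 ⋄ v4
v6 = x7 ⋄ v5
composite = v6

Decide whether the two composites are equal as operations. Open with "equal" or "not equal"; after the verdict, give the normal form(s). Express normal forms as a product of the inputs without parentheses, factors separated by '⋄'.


The first composite normalizes to x1 ⋄ x6 ⋄ x3 ⋄ x4 ⋄ x2 ⋄ x7 ⋄ x5
The second composite normalizes to x7 ⋄ x6 ⋄ x3 ⋄ x1 ⋄ x2 ⋄ x5 ⋄ x4
Distinct normal forms: not equal.

not equal; the first gives x1 ⋄ x6 ⋄ x3 ⋄ x4 ⋄ x2 ⋄ x7 ⋄ x5 and the second x7 ⋄ x6 ⋄ x3 ⋄ x1 ⋄ x2 ⋄ x5 ⋄ x4


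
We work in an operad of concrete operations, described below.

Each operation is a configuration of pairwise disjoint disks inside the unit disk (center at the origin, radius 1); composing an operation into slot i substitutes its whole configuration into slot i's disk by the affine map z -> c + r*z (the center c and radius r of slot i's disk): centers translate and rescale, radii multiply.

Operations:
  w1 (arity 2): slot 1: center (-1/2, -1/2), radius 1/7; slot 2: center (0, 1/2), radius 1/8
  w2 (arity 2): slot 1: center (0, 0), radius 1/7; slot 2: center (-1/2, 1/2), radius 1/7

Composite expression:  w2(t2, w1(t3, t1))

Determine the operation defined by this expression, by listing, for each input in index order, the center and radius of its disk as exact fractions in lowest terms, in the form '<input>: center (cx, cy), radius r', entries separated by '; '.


t1: center (-1/2, 4/7), radius 1/56; t2: center (0, 0), radius 1/7; t3: center (-4/7, 3/7), radius 1/49

Each t-disk chains the slot maps above it in w2; radii multiply.
tracing t2 down its 1-map path: center (0, 0), radius 1/7
tracing t3 down its 2-map path: center (-4/7, 3/7), radius 1/49
tracing t1 down its 2-map path: center (-1/2, 4/7), radius 1/56


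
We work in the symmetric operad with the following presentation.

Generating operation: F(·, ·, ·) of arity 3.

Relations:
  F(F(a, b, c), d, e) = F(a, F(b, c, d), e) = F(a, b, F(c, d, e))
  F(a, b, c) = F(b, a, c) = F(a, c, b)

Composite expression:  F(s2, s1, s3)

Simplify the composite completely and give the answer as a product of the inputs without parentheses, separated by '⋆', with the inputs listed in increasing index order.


s1 ⋆ s2 ⋆ s3

With F associative and commutative, the s-input set is all that matters.
F(s2, s1, s3) unparenthesizes to s2 ⋆ s1 ⋆ s3
reordering the factors by index: s1 ⋆ s2 ⋆ s3


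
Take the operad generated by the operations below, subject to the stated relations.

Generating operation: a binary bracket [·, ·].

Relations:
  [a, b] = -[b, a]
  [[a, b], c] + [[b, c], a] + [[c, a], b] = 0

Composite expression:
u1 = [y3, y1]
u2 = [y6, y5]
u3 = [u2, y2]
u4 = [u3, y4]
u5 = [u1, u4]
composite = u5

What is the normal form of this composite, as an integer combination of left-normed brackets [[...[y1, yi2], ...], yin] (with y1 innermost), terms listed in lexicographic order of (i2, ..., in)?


-[[[[[y1, y3], y2], y5], y6], y4] + [[[[[y1, y3], y2], y6], y5], y4] + [[[[[y1, y3], y4], y2], y5], y6] - [[[[[y1, y3], y4], y2], y6], y5] - [[[[[y1, y3], y4], y5], y6], y2] + [[[[[y1, y3], y4], y6], y5], y2] + [[[[[y1, y3], y5], y6], y2], y4] - [[[[[y1, y3], y6], y5], y2], y4]

Antisymmetry and Jacobi reduce to y1-anchored left-normed brackets.
Composite bracket: [[y3, y1], [[[y6, y5], y2], y4]]
Under [a, b] = ab - ba we get 32 signed associative words (2^5 = 32).
Coefficients come from the y1-initial words:
  sign of y1y3y2y5y6y4 is -1, so it contributes -[[[[[y1, y3], y2], y5], y6], y4]
  sign of y1y3y2y6y5y4 is +1, so it contributes +[[[[[y1, y3], y2], y6], y5], y4]
  sign of y1y3y4y2y5y6 is +1, so it contributes +[[[[[y1, y3], y4], y2], y5], y6]
  sign of y1y3y4y2y6y5 is -1, so it contributes -[[[[[y1, y3], y4], y2], y6], y5]
  sign of y1y3y4y5y6y2 is -1, so it contributes -[[[[[y1, y3], y4], y5], y6], y2]
  sign of y1y3y4y6y5y2 is +1, so it contributes +[[[[[y1, y3], y4], y6], y5], y2]
  sign of y1y3y5y6y2y4 is +1, so it contributes +[[[[[y1, y3], y5], y6], y2], y4]
  sign of y1y3y6y5y2y4 is -1, so it contributes -[[[[[y1, y3], y6], y5], y2], y4]


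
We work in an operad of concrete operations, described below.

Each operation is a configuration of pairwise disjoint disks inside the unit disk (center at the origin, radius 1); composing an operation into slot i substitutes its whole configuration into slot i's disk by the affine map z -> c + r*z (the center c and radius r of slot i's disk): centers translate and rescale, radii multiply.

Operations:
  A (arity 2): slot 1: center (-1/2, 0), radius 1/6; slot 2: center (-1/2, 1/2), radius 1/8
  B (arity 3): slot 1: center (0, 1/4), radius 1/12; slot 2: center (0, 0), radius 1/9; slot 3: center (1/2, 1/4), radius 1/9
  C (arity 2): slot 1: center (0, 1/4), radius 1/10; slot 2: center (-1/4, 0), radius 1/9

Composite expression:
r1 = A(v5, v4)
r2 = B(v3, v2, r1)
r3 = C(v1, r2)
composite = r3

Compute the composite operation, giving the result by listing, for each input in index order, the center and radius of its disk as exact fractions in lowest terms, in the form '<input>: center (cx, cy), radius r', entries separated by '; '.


Below C, radii multiply path by path; the v-disk centers shift.
input v1: composing its 1 substitution step yields center (0, 1/4), radius 1/10
input v3: composing its 2 substitution steps yields center (-1/4, 1/36), radius 1/108
input v2: composing its 2 substitution steps yields center (-1/4, 0), radius 1/81
input v5: composing its 3 substitution steps yields center (-65/324, 1/36), radius 1/486
input v4: composing its 3 substitution steps yields center (-65/324, 11/324), radius 1/648

v1: center (0, 1/4), radius 1/10; v2: center (-1/4, 0), radius 1/81; v3: center (-1/4, 1/36), radius 1/108; v4: center (-65/324, 11/324), radius 1/648; v5: center (-65/324, 1/36), radius 1/486


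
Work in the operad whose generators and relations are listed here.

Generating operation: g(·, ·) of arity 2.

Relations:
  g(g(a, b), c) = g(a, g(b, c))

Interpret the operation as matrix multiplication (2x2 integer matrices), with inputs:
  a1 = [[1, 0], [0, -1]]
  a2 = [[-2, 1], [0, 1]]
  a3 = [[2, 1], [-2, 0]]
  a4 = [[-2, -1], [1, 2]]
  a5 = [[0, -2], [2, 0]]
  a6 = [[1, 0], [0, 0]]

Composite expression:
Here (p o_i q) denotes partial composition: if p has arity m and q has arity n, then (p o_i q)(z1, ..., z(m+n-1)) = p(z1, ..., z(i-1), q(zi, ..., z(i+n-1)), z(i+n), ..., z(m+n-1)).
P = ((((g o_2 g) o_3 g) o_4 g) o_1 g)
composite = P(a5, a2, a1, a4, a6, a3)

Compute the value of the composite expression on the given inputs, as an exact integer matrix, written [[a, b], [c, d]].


g(a5, a2) = [[0, -2], [-4, 2]]
g(a6, a3) = [[2, 1], [0, 0]]
g(a4, g(a6, a3)) = [[-4, -2], [2, 1]]
g(a1, g(a4, g(a6, a3))) = [[-4, -2], [-2, -1]]
g(g(a5, a2), g(a1, g(a4, g(a6, a3)))) = [[4, 2], [12, 6]]

[[4, 2], [12, 6]]
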